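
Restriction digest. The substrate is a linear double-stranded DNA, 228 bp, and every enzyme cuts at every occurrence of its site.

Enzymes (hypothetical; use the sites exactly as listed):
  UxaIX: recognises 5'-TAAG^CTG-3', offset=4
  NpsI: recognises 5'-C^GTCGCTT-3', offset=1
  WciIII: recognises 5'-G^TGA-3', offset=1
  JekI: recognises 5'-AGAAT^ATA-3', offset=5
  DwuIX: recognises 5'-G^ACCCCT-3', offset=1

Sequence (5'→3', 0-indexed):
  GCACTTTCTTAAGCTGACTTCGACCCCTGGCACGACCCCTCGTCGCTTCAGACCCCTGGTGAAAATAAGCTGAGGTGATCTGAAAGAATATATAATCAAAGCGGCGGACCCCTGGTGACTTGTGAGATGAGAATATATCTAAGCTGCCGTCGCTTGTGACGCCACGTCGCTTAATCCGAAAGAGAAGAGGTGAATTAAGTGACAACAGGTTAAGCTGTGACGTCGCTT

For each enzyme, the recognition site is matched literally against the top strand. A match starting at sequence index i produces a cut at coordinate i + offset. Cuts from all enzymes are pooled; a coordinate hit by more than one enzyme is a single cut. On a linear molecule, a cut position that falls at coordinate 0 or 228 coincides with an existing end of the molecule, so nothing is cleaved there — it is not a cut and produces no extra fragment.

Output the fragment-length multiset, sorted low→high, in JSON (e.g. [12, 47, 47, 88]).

Scan for sites:
  UxaIX (TAAGCTG, off=4): starts [9, 65, 139, 210] → cuts [13, 69, 143, 214]
  NpsI (CGTCGCTT, off=1): starts [40, 147, 164, 220] → cuts [41, 148, 165, 221]
  WciIII (GTGA, off=1): starts [58, 74, 114, 121, 155, 189, 198, 216] → cuts [59, 75, 115, 122, 156, 190, 199, 217]
  JekI (AGAATATA, off=5): starts [84, 129] → cuts [89, 134]
  DwuIX (GACCCCT, off=1): starts [21, 33, 50, 106] → cuts [22, 34, 51, 107]

Pooled cuts: [13, 22, 34, 41, 51, 59, 69, 75, 89, 107, 115, 122, 134, 143, 148, 156, 165, 190, 199, 214, 217, 221]

Fragment lengths:
  [0,13): 13 bp
  [13,22): 9 bp
  [22,34): 12 bp
  [34,41): 7 bp
  [41,51): 10 bp
  [51,59): 8 bp
  [59,69): 10 bp
  [69,75): 6 bp
  [75,89): 14 bp
  [89,107): 18 bp
  [107,115): 8 bp
  [115,122): 7 bp
  [122,134): 12 bp
  [134,143): 9 bp
  [143,148): 5 bp
  [148,156): 8 bp
  [156,165): 9 bp
  [165,190): 25 bp
  [190,199): 9 bp
  [199,214): 15 bp
  [214,217): 3 bp
  [217,221): 4 bp
  [221,228): 7 bp

[3,4,5,6,7,7,7,8,8,8,9,9,9,9,10,10,12,12,13,14,15,18,25]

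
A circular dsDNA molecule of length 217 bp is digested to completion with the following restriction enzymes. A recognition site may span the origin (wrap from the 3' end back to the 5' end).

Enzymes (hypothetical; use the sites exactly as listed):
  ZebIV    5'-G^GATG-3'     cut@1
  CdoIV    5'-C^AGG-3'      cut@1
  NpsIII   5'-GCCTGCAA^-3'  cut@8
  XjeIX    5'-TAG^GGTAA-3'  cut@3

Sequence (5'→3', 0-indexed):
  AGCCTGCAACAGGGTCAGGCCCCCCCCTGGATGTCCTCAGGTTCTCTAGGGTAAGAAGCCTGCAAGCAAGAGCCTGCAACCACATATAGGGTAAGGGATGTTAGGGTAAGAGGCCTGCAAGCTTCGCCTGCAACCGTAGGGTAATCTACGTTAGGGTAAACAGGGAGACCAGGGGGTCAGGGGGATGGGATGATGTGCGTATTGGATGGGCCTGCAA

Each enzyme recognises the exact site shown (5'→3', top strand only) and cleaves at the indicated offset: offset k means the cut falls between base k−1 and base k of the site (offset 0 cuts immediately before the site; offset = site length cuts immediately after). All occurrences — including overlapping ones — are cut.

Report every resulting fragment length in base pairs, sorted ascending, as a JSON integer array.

[1,5,5,6,6,7,7,8,8,9,9,9,10,11,13,13,13,14,15,16,16,16]

Site scan:
  ZebIV (GGATG, off=1): starts [28, 95, 182, 187, 203] → cuts [29, 96, 183, 188, 204]
  CdoIV (CAGG, off=1): starts [9, 15, 37, 160, 169, 177] → cuts [10, 16, 38, 161, 170, 178]
  NpsIII (GCCTGCAA, off=8): starts [1, 57, 71, 112, 125, 209] → cuts [0, 9, 65, 79, 120, 133]
  XjeIX (TAGGGTAA, off=3): starts [46, 86, 101, 136, 151] → cuts [49, 89, 104, 139, 154]

Pooled cuts: [0, 9, 10, 16, 29, 38, 49, 65, 79, 89, 96, 104, 120, 133, 139, 154, 161, 170, 178, 183, 188, 204]

Fragment lengths:
  0→9: 9 bp
  9→10: 1 bp
  10→16: 6 bp
  16→29: 13 bp
  29→38: 9 bp
  38→49: 11 bp
  49→65: 16 bp
  65→79: 14 bp
  79→89: 10 bp
  89→96: 7 bp
  96→104: 8 bp
  104→120: 16 bp
  120→133: 13 bp
  133→139: 6 bp
  139→154: 15 bp
  154→161: 7 bp
  161→170: 9 bp
  170→178: 8 bp
  178→183: 5 bp
  183→188: 5 bp
  188→204: 16 bp
  204→0 (wrap): 217-204+0 = 13 bp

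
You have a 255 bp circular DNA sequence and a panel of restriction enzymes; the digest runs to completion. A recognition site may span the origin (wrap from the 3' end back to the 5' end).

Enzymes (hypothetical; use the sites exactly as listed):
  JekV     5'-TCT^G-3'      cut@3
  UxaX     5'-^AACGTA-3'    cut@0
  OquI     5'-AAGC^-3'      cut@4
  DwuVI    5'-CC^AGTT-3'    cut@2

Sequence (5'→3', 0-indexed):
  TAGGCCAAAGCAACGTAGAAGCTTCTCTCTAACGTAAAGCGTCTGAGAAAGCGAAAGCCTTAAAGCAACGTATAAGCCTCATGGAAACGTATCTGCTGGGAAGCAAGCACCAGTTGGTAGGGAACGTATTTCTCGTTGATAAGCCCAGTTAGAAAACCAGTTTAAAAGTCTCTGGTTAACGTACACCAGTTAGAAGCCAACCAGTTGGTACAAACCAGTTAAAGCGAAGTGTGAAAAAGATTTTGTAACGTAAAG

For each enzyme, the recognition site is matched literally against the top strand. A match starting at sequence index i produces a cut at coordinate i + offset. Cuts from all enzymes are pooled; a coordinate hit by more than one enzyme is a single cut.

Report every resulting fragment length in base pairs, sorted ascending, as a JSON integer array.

[2,3,4,4,4,5,6,8,8,8,8,9,9,10,10,10,10,11,11,11,12,14,15,20,21,22]

Per-enzyme occurrences:
  JekV (TCTG, off=3): starts [41, 91, 170] → cuts [44, 94, 173]
  UxaX (AACGTA, off=0): starts [11, 30, 66, 85, 122, 177, 246] → cuts [11, 30, 66, 85, 122, 177, 246]
  OquI (AAGC, off=4): starts [7, 18, 36, 48, 54, 62, 73, 100, 104, 140, 193, 221] → cuts [11, 22, 40, 52, 58, 66, 77, 104, 108, 144, 197, 225]
  DwuVI (CCAGTT, off=2): starts [109, 144, 156, 185, 200, 214] → cuts [111, 146, 158, 187, 202, 216]

Pooled cuts: [11, 22, 30, 40, 44, 52, 58, 66, 77, 85, 94, 104, 108, 111, 122, 144, 146, 158, 173, 177, 187, 197, 202, 216, 225, 246]

Fragment lengths:
  11→22: 11 bp
  22→30: 8 bp
  30→40: 10 bp
  40→44: 4 bp
  44→52: 8 bp
  52→58: 6 bp
  58→66: 8 bp
  66→77: 11 bp
  77→85: 8 bp
  85→94: 9 bp
  94→104: 10 bp
  104→108: 4 bp
  108→111: 3 bp
  111→122: 11 bp
  122→144: 22 bp
  144→146: 2 bp
  146→158: 12 bp
  158→173: 15 bp
  173→177: 4 bp
  177→187: 10 bp
  187→197: 10 bp
  197→202: 5 bp
  202→216: 14 bp
  216→225: 9 bp
  225→246: 21 bp
  246→11 (wrap): 255-246+11 = 20 bp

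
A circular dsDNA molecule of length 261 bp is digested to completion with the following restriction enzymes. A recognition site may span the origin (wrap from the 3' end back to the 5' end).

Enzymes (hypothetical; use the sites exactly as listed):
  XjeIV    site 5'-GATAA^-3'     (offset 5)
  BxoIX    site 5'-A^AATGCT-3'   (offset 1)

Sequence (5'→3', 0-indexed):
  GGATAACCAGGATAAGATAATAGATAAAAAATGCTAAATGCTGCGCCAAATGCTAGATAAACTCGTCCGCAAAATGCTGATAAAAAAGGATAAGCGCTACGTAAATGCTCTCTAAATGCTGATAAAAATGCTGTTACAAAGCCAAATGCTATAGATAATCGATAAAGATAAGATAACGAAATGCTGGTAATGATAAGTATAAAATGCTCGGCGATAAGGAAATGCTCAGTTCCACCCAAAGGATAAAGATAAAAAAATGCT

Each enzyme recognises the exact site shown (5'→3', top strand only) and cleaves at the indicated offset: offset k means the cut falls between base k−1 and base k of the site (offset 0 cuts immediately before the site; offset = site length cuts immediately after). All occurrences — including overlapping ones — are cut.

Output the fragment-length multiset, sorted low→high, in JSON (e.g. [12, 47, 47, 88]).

[1,2,3,3,3,5,5,6,6,6,7,7,7,9,10,10,11,11,11,12,12,12,12,14,15,17,18,26]

Site scan:
  XjeIV (GATAA, off=5): starts [1, 10, 15, 22, 55, 78, 88, 120, 153, 160, 166, 171, 191, 212, 241, 247] → cuts [6, 15, 20, 27, 60, 83, 93, 125, 158, 165, 171, 176, 196, 217, 246, 252]
  BxoIX (AAATGCT, off=1): starts [28, 35, 47, 71, 102, 113, 125, 143, 178, 201, 219, 254] → cuts [29, 36, 48, 72, 103, 114, 126, 144, 179, 202, 220, 255]

All cut coordinates (distinct, sorted): [6, 15, 20, 27, 29, 36, 48, 60, 72, 83, 93, 103, 114, 125, 126, 144, 158, 165, 171, 176, 179, 196, 202, 217, 220, 246, 252, 255]

Fragments:
  6→15: 9 bp
  15→20: 5 bp
  20→27: 7 bp
  27→29: 2 bp
  29→36: 7 bp
  36→48: 12 bp
  48→60: 12 bp
  60→72: 12 bp
  72→83: 11 bp
  83→93: 10 bp
  93→103: 10 bp
  103→114: 11 bp
  114→125: 11 bp
  125→126: 1 bp
  126→144: 18 bp
  144→158: 14 bp
  158→165: 7 bp
  165→171: 6 bp
  171→176: 5 bp
  176→179: 3 bp
  179→196: 17 bp
  196→202: 6 bp
  202→217: 15 bp
  217→220: 3 bp
  220→246: 26 bp
  246→252: 6 bp
  252→255: 3 bp
  255→6 (wrap): 261-255+6 = 12 bp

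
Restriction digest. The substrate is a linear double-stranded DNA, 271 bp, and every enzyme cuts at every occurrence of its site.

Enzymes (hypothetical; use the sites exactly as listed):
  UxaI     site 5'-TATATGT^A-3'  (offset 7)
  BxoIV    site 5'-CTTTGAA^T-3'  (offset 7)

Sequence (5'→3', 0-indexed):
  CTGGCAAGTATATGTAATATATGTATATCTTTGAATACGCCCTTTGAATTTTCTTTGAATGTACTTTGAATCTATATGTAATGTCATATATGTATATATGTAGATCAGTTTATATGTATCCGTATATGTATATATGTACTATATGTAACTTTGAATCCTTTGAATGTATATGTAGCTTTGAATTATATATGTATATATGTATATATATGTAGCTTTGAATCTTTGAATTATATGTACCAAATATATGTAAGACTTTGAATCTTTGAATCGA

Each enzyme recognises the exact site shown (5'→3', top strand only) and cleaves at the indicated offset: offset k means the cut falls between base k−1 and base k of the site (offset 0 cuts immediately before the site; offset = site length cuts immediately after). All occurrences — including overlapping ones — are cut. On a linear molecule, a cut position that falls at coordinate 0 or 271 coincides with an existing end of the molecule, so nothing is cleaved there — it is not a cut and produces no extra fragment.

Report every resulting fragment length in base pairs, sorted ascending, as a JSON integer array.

[4,8,8,8,8,8,8,9,9,9,9,9,9,9,9,10,10,11,11,11,11,12,13,13,14,15,16]

Site scan:
  UxaI (TATATGTA, off=7): starts [8, 17, 72, 86, 94, 110, 122, 130, 139, 166, 185, 193, 203, 228, 241] → cuts [15, 24, 79, 93, 101, 117, 129, 137, 146, 173, 192, 200, 210, 235, 248]
  BxoIV (CTTTGAAT, off=7): starts [28, 41, 52, 63, 148, 157, 175, 212, 220, 252, 260] → cuts [35, 48, 59, 70, 155, 164, 182, 219, 227, 259, 267]

All cut coordinates (distinct, sorted): [15, 24, 35, 48, 59, 70, 79, 93, 101, 117, 129, 137, 146, 155, 164, 173, 182, 192, 200, 210, 219, 227, 235, 248, 259, 267]

Fragment lengths:
  [0,15): 15 bp
  [15,24): 9 bp
  [24,35): 11 bp
  [35,48): 13 bp
  [48,59): 11 bp
  [59,70): 11 bp
  [70,79): 9 bp
  [79,93): 14 bp
  [93,101): 8 bp
  [101,117): 16 bp
  [117,129): 12 bp
  [129,137): 8 bp
  [137,146): 9 bp
  [146,155): 9 bp
  [155,164): 9 bp
  [164,173): 9 bp
  [173,182): 9 bp
  [182,192): 10 bp
  [192,200): 8 bp
  [200,210): 10 bp
  [210,219): 9 bp
  [219,227): 8 bp
  [227,235): 8 bp
  [235,248): 13 bp
  [248,259): 11 bp
  [259,267): 8 bp
  [267,271): 4 bp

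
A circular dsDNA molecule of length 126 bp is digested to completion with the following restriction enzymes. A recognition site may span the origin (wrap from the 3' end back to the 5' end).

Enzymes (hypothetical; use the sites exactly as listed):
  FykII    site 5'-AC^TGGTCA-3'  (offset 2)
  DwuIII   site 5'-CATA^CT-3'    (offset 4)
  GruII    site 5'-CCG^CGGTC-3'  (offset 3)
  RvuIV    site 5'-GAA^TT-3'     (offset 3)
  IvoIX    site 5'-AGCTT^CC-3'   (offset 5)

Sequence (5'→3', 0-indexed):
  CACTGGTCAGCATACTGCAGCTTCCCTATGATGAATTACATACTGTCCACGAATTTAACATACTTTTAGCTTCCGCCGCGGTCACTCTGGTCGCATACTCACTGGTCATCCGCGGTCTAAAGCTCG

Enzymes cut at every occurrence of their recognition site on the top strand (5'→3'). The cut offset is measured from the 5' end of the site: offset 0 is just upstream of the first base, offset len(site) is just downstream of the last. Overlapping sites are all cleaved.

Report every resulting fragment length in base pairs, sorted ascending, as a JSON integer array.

[5,6,7,9,9,10,10,11,11,12,17,19]

Site scan:
  FykII (ACTGGTCA, off=2): starts [1, 100] → cuts [3, 102]
  DwuIII (CATACT, off=4): starts [10, 38, 58, 93] → cuts [14, 42, 62, 97]
  GruII (CCGCGGTC, off=3): starts [75, 109] → cuts [78, 112]
  RvuIV (GAATT, off=3): starts [32, 50] → cuts [35, 53]
  IvoIX (AGCTTCC, off=5): starts [18, 67] → cuts [23, 72]

All cut coordinates (distinct, sorted): [3, 14, 23, 35, 42, 53, 62, 72, 78, 97, 102, 112]

Fragment lengths:
  3→14: 11 bp
  14→23: 9 bp
  23→35: 12 bp
  35→42: 7 bp
  42→53: 11 bp
  53→62: 9 bp
  62→72: 10 bp
  72→78: 6 bp
  78→97: 19 bp
  97→102: 5 bp
  102→112: 10 bp
  112→3 (wrap): 126-112+3 = 17 bp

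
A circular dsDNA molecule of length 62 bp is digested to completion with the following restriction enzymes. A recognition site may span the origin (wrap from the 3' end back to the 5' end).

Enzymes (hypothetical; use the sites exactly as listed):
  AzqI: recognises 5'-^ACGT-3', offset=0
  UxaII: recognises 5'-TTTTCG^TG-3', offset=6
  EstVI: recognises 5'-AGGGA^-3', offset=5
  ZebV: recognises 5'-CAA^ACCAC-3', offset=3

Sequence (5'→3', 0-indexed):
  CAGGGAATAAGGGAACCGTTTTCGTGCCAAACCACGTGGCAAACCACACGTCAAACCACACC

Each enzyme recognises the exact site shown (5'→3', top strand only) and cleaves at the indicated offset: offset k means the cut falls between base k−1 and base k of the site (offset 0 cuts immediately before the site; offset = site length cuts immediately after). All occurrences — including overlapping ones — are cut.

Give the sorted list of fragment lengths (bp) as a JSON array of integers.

Per-enzyme occurrences:
  AzqI ACGT/0: at [33, 47] ⇒ [33, 47]
  UxaII TTTTCGTG/6: at [18] ⇒ [24]
  EstVI AGGGA/5: at [1, 9] ⇒ [6, 14]
  ZebV CAAACCAC/3: at [27, 39, 51] ⇒ [30, 42, 54]

Pooled cuts: [6, 14, 24, 30, 33, 42, 47, 54]

Fragments:
  6→14: 8 bp
  14→24: 10 bp
  24→30: 6 bp
  30→33: 3 bp
  33→42: 9 bp
  42→47: 5 bp
  47→54: 7 bp
  54→6 (wrap): 62-54+6 = 14 bp

[3,5,6,7,8,9,10,14]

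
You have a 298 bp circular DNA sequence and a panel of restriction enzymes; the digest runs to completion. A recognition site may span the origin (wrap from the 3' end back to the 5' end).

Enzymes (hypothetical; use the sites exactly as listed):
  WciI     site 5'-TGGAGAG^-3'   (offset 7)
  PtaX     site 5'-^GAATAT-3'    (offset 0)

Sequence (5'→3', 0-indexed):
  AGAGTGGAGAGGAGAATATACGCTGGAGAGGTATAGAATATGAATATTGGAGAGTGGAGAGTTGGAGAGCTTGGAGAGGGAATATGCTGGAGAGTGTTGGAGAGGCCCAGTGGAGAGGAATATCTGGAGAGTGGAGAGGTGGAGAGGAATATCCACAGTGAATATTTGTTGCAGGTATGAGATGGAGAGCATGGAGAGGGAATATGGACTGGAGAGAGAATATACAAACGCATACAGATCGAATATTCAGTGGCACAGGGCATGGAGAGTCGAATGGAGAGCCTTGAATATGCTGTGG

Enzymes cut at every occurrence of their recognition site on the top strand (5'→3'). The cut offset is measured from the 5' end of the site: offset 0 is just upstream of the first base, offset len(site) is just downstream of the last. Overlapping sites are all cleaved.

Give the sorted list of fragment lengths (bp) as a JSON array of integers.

[1,1,1,2,4,5,6,7,7,7,8,8,9,9,10,12,13,13,13,14,15,17,17,17,23,29,30]

Scan for sites:
  WciI TGGAGAG/7: at [4, 23, 47, 54, 62, 71, 87, 97, 110, 124, 131, 139, 182, 191, 209, 262, 274, 295] ⇒ [4, 11, 30, 54, 61, 69, 78, 94, 104, 117, 131, 138, 146, 189, 198, 216, 269, 281]
  PtaX GAATAT/0: at [13, 35, 41, 79, 117, 146, 159, 199, 217, 240, 285] ⇒ [13, 35, 41, 79, 117, 146, 159, 199, 217, 240, 285]

All cut coordinates (distinct, sorted): [4, 11, 13, 30, 35, 41, 54, 61, 69, 78, 79, 94, 104, 117, 131, 138, 146, 159, 189, 198, 199, 216, 217, 240, 269, 281, 285]

Fragments:
  4→11: 7 bp
  11→13: 2 bp
  13→30: 17 bp
  30→35: 5 bp
  35→41: 6 bp
  41→54: 13 bp
  54→61: 7 bp
  61→69: 8 bp
  69→78: 9 bp
  78→79: 1 bp
  79→94: 15 bp
  94→104: 10 bp
  104→117: 13 bp
  117→131: 14 bp
  131→138: 7 bp
  138→146: 8 bp
  146→159: 13 bp
  159→189: 30 bp
  189→198: 9 bp
  198→199: 1 bp
  199→216: 17 bp
  216→217: 1 bp
  217→240: 23 bp
  240→269: 29 bp
  269→281: 12 bp
  281→285: 4 bp
  285→4 (wrap): 298-285+4 = 17 bp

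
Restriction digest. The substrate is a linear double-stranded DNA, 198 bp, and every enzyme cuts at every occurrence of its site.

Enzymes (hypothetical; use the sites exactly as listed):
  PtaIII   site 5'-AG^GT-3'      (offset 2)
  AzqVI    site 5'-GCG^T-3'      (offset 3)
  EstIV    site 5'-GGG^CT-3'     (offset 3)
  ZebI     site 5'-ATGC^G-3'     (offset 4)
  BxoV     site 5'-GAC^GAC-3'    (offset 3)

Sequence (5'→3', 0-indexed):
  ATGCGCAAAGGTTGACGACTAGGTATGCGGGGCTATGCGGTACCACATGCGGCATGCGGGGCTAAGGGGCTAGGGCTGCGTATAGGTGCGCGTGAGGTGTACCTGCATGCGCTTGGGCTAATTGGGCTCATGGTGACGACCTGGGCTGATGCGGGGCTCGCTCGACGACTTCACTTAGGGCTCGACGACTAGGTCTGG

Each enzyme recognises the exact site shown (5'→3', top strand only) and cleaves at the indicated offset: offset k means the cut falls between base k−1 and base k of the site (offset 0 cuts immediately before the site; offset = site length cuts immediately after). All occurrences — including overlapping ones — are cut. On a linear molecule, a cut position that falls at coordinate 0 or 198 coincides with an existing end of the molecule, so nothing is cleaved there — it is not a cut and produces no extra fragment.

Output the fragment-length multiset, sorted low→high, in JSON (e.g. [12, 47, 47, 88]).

[4,4,4,4,4,5,5,6,6,6,6,6,6,6,6,6,7,7,7,7,8,8,9,10,11,12,14,14]

Scan for sites:
  PtaIII AGGT/2: at [8, 20, 83, 94, 190] ⇒ [10, 22, 85, 96, 192]
  AzqVI GCGT/3: at [77, 89] ⇒ [80, 92]
  EstIV GGGCT/3: at [29, 58, 66, 72, 114, 123, 142, 153, 177] ⇒ [32, 61, 69, 75, 117, 126, 145, 156, 180]
  ZebI ATGCG/4: at [0, 24, 34, 46, 53, 106, 148] ⇒ [4, 28, 38, 50, 57, 110, 152]
  BxoV GACGAC/3: at [13, 134, 163, 183] ⇒ [16, 137, 166, 186]

All cut coordinates (distinct, sorted): [4, 10, 16, 22, 28, 32, 38, 50, 57, 61, 69, 75, 80, 85, 92, 96, 110, 117, 126, 137, 145, 152, 156, 166, 180, 186, 192]

Fragment lengths:
  [0,4): 4 bp
  [4,10): 6 bp
  [10,16): 6 bp
  [16,22): 6 bp
  [22,28): 6 bp
  [28,32): 4 bp
  [32,38): 6 bp
  [38,50): 12 bp
  [50,57): 7 bp
  [57,61): 4 bp
  [61,69): 8 bp
  [69,75): 6 bp
  [75,80): 5 bp
  [80,85): 5 bp
  [85,92): 7 bp
  [92,96): 4 bp
  [96,110): 14 bp
  [110,117): 7 bp
  [117,126): 9 bp
  [126,137): 11 bp
  [137,145): 8 bp
  [145,152): 7 bp
  [152,156): 4 bp
  [156,166): 10 bp
  [166,180): 14 bp
  [180,186): 6 bp
  [186,192): 6 bp
  [192,198): 6 bp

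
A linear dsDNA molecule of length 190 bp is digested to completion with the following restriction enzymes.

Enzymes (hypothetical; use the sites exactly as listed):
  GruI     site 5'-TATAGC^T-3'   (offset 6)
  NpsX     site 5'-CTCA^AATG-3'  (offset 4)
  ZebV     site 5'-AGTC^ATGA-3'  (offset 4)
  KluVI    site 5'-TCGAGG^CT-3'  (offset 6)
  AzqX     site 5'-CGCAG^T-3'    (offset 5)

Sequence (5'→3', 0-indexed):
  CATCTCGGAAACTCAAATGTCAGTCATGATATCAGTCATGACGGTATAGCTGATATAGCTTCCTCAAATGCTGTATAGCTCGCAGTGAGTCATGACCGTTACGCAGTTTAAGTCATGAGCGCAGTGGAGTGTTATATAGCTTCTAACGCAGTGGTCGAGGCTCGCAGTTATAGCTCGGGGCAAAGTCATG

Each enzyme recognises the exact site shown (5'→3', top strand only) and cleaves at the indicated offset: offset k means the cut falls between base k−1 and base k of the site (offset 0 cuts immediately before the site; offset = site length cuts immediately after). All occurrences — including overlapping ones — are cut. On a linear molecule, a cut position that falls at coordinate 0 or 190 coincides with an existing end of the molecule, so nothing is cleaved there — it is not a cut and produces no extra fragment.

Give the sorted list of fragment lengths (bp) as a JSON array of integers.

[6,6,7,7,7,8,9,9,10,10,11,12,13,13,15,15,16,16]

Per-enzyme occurrences:
  GruI TATAGCT/6: at [44, 53, 73, 134, 168] ⇒ [50, 59, 79, 140, 174]
  NpsX CTCAAATG/4: at [11, 62] ⇒ [15, 66]
  ZebV AGTCATGA/4: at [21, 33, 87, 110] ⇒ [25, 37, 91, 114]
  KluVI TCGAGGCT/6: at [154] ⇒ [160]
  AzqX CGCAGT/5: at [80, 101, 119, 146, 162] ⇒ [85, 106, 124, 151, 167]

Pooled cuts: [15, 25, 37, 50, 59, 66, 79, 85, 91, 106, 114, 124, 140, 151, 160, 167, 174]

Fragment lengths:
  [0,15): 15 bp
  [15,25): 10 bp
  [25,37): 12 bp
  [37,50): 13 bp
  [50,59): 9 bp
  [59,66): 7 bp
  [66,79): 13 bp
  [79,85): 6 bp
  [85,91): 6 bp
  [91,106): 15 bp
  [106,114): 8 bp
  [114,124): 10 bp
  [124,140): 16 bp
  [140,151): 11 bp
  [151,160): 9 bp
  [160,167): 7 bp
  [167,174): 7 bp
  [174,190): 16 bp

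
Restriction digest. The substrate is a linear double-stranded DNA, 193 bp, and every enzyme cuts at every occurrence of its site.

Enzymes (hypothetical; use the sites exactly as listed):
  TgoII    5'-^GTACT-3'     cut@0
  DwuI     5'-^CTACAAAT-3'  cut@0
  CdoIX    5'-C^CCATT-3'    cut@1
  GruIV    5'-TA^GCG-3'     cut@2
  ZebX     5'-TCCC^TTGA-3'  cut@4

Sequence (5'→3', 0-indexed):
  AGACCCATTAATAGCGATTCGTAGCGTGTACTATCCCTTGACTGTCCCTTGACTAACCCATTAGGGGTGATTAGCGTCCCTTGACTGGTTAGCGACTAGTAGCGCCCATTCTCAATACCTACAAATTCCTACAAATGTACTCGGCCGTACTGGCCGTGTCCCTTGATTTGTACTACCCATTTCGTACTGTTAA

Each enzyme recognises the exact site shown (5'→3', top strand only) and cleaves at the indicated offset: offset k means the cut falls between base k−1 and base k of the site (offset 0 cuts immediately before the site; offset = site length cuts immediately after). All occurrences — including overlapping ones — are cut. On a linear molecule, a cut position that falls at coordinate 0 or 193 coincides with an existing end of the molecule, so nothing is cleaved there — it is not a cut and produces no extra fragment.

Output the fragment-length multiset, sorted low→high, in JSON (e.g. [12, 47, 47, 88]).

Scan for sites:
  TgoII (GTACT, off=0): starts [27, 136, 146, 169, 183] → cuts [27, 136, 146, 169, 183]
  DwuI (CTACAAAT, off=0): starts [118, 128] → cuts [118, 128]
  CdoIX (CCCATT, off=1): starts [3, 56, 104, 175] → cuts [4, 57, 105, 176]
  GruIV (TAGCG, off=2): starts [11, 21, 71, 89, 99] → cuts [13, 23, 73, 91, 101]
  ZebX (TCCCTTGA, off=4): starts [33, 44, 76, 158] → cuts [37, 48, 80, 162]

Pooled cuts: [4, 13, 23, 27, 37, 48, 57, 73, 80, 91, 101, 105, 118, 128, 136, 146, 162, 169, 176, 183]

Fragment lengths:
  [0,4): 4 bp
  [4,13): 9 bp
  [13,23): 10 bp
  [23,27): 4 bp
  [27,37): 10 bp
  [37,48): 11 bp
  [48,57): 9 bp
  [57,73): 16 bp
  [73,80): 7 bp
  [80,91): 11 bp
  [91,101): 10 bp
  [101,105): 4 bp
  [105,118): 13 bp
  [118,128): 10 bp
  [128,136): 8 bp
  [136,146): 10 bp
  [146,162): 16 bp
  [162,169): 7 bp
  [169,176): 7 bp
  [176,183): 7 bp
  [183,193): 10 bp

[4,4,4,7,7,7,7,8,9,9,10,10,10,10,10,10,11,11,13,16,16]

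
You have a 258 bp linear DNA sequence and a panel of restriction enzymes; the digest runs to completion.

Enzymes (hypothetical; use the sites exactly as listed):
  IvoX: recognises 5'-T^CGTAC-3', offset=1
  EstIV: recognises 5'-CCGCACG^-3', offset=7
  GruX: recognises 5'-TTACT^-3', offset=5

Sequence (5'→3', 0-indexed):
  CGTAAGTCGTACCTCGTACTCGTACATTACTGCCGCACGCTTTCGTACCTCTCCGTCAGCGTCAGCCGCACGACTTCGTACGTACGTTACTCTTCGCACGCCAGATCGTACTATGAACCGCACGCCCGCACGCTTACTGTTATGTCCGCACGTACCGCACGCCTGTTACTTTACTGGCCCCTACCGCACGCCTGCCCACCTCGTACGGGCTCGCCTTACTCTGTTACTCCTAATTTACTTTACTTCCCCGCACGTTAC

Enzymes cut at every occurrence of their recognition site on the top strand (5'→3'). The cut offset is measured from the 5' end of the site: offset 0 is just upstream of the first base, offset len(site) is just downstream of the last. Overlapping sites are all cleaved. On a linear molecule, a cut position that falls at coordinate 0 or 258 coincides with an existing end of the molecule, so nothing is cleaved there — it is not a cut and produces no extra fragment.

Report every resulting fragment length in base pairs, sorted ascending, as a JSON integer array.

Scan for sites:
  IvoX (TCGTAC, off=1): starts [6, 13, 19, 42, 75, 105, 200] → cuts [7, 14, 20, 43, 76, 106, 201]
  EstIV (CCGCACG, off=7): starts [32, 65, 117, 125, 145, 154, 183, 247] → cuts [39, 72, 124, 132, 152, 161, 190, 254]
  GruX (TTACT, off=5): starts [26, 86, 133, 165, 170, 215, 223, 234, 239] → cuts [31, 91, 138, 170, 175, 220, 228, 239, 244]

All cut coordinates (distinct, sorted): [7, 14, 20, 31, 39, 43, 72, 76, 91, 106, 124, 132, 138, 152, 161, 170, 175, 190, 201, 220, 228, 239, 244, 254]

Fragment lengths:
  [0,7): 7 bp
  [7,14): 7 bp
  [14,20): 6 bp
  [20,31): 11 bp
  [31,39): 8 bp
  [39,43): 4 bp
  [43,72): 29 bp
  [72,76): 4 bp
  [76,91): 15 bp
  [91,106): 15 bp
  [106,124): 18 bp
  [124,132): 8 bp
  [132,138): 6 bp
  [138,152): 14 bp
  [152,161): 9 bp
  [161,170): 9 bp
  [170,175): 5 bp
  [175,190): 15 bp
  [190,201): 11 bp
  [201,220): 19 bp
  [220,228): 8 bp
  [228,239): 11 bp
  [239,244): 5 bp
  [244,254): 10 bp
  [254,258): 4 bp

[4,4,4,5,5,6,6,7,7,8,8,8,9,9,10,11,11,11,14,15,15,15,18,19,29]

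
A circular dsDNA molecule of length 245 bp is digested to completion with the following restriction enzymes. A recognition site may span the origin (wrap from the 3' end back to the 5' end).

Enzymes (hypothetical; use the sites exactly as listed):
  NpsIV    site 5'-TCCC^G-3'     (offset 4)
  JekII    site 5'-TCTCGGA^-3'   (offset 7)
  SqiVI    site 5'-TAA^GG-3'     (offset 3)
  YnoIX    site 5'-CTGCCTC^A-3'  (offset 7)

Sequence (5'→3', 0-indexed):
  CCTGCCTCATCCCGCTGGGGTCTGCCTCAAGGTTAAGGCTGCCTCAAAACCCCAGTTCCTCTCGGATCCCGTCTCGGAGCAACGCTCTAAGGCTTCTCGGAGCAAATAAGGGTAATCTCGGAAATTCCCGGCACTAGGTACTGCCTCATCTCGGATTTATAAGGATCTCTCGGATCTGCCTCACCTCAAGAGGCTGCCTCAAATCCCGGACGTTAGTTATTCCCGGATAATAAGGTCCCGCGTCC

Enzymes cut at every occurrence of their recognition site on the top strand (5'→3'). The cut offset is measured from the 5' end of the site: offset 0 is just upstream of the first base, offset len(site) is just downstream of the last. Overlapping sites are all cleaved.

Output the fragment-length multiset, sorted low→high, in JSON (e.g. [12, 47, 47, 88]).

[4,5,6,7,7,7,8,8,8,8,8,9,9,11,12,12,13,14,15,17,18,18,21]

Scan for sites:
  NpsIV TCCCG/4: at [9, 66, 125, 203, 220, 235] ⇒ [13, 70, 129, 207, 224, 239]
  JekII TCTCGGA/7: at [59, 71, 94, 115, 148, 167] ⇒ [66, 78, 101, 122, 155, 174]
  SqiVI TAAGG/3: at [33, 87, 106, 159, 230] ⇒ [36, 90, 109, 162, 233]
  YnoIX CTGCCTCA/7: at [1, 21, 38, 140, 175, 193] ⇒ [8, 28, 45, 147, 182, 200]

All cut coordinates (distinct, sorted): [8, 13, 28, 36, 45, 66, 70, 78, 90, 101, 109, 122, 129, 147, 155, 162, 174, 182, 200, 207, 224, 233, 239]

Fragments:
  8→13: 5 bp
  13→28: 15 bp
  28→36: 8 bp
  36→45: 9 bp
  45→66: 21 bp
  66→70: 4 bp
  70→78: 8 bp
  78→90: 12 bp
  90→101: 11 bp
  101→109: 8 bp
  109→122: 13 bp
  122→129: 7 bp
  129→147: 18 bp
  147→155: 8 bp
  155→162: 7 bp
  162→174: 12 bp
  174→182: 8 bp
  182→200: 18 bp
  200→207: 7 bp
  207→224: 17 bp
  224→233: 9 bp
  233→239: 6 bp
  239→8 (wrap): 245-239+8 = 14 bp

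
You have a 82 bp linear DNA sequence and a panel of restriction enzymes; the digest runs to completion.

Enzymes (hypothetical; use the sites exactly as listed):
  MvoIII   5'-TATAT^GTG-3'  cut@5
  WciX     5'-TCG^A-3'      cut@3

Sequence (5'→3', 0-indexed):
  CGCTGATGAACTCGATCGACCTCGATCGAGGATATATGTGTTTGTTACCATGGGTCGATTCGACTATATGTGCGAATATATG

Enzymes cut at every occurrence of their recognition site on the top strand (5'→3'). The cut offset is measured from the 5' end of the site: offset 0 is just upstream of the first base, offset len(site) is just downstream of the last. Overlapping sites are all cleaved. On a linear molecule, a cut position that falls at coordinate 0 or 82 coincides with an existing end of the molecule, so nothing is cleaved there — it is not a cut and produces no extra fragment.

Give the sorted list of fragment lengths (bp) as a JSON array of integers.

[4,4,5,6,7,9,13,14,20]

Site scan:
  MvoIII TATATGTG/5: at [32, 64] ⇒ [37, 69]
  WciX TCGA/3: at [11, 15, 21, 25, 54, 59] ⇒ [14, 18, 24, 28, 57, 62]

Pooled cuts: [14, 18, 24, 28, 37, 57, 62, 69]

Fragment lengths:
  [0,14): 14 bp
  [14,18): 4 bp
  [18,24): 6 bp
  [24,28): 4 bp
  [28,37): 9 bp
  [37,57): 20 bp
  [57,62): 5 bp
  [62,69): 7 bp
  [69,82): 13 bp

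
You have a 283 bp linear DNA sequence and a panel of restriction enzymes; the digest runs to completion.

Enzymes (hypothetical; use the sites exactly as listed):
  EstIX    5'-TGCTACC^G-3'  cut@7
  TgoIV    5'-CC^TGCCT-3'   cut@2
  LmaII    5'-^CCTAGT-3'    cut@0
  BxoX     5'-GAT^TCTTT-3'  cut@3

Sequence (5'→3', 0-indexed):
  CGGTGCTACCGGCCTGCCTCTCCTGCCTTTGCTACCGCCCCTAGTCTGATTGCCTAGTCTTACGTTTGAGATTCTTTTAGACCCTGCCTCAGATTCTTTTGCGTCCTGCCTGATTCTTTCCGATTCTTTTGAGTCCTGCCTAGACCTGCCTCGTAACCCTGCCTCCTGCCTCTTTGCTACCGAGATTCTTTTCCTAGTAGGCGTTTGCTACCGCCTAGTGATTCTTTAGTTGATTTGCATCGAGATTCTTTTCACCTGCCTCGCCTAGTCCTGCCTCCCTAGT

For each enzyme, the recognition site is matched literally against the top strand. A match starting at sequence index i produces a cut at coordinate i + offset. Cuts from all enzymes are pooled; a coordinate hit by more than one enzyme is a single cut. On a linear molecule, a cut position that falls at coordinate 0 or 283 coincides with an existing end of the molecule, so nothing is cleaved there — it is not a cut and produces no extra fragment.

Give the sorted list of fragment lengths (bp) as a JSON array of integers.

Per-enzyme occurrences:
  EstIX (TGCTACCG, off=7): starts [3, 29, 174, 205] → cuts [10, 36, 181, 212]
  TgoIV (CCTGCCT, off=2): starts [12, 21, 82, 104, 134, 144, 157, 164, 254, 269] → cuts [14, 23, 84, 106, 136, 146, 159, 166, 256, 271]
  LmaII (CCTAGT, off=0): starts [39, 52, 192, 213, 263, 277] → cuts [39, 52, 192, 213, 263, 277]
  BxoX (GATTCTTT, off=3): starts [69, 91, 111, 121, 183, 219, 243] → cuts [72, 94, 114, 124, 186, 222, 246]

All cut coordinates (distinct, sorted): [10, 14, 23, 36, 39, 52, 72, 84, 94, 106, 114, 124, 136, 146, 159, 166, 181, 186, 192, 212, 213, 222, 246, 256, 263, 271, 277]

Fragments:
  [0,10): 10 bp
  [10,14): 4 bp
  [14,23): 9 bp
  [23,36): 13 bp
  [36,39): 3 bp
  [39,52): 13 bp
  [52,72): 20 bp
  [72,84): 12 bp
  [84,94): 10 bp
  [94,106): 12 bp
  [106,114): 8 bp
  [114,124): 10 bp
  [124,136): 12 bp
  [136,146): 10 bp
  [146,159): 13 bp
  [159,166): 7 bp
  [166,181): 15 bp
  [181,186): 5 bp
  [186,192): 6 bp
  [192,212): 20 bp
  [212,213): 1 bp
  [213,222): 9 bp
  [222,246): 24 bp
  [246,256): 10 bp
  [256,263): 7 bp
  [263,271): 8 bp
  [271,277): 6 bp
  [277,283): 6 bp

[1,3,4,5,6,6,6,7,7,8,8,9,9,10,10,10,10,10,12,12,12,13,13,13,15,20,20,24]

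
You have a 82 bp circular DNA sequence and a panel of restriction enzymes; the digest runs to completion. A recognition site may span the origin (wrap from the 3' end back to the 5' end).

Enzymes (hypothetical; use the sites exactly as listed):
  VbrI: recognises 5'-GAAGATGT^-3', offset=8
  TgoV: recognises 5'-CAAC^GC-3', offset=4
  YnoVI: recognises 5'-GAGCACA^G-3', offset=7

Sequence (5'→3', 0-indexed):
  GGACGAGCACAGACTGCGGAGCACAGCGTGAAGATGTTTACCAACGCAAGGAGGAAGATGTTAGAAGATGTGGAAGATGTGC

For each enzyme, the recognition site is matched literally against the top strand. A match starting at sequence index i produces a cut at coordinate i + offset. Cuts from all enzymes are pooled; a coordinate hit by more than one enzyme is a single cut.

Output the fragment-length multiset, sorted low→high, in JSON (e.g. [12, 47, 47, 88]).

Per-enzyme occurrences:
  VbrI GAAGATGT/8: at [29, 53, 63, 72] ⇒ [37, 61, 71, 80]
  TgoV CAACGC/4: at [41] ⇒ [45]
  YnoVI GAGCACAG/7: at [4, 18] ⇒ [11, 25]

Pooled cuts: [11, 25, 37, 45, 61, 71, 80]

Fragment lengths:
  11→25: 14 bp
  25→37: 12 bp
  37→45: 8 bp
  45→61: 16 bp
  61→71: 10 bp
  71→80: 9 bp
  80→11 (wrap): 82-80+11 = 13 bp

[8,9,10,12,13,14,16]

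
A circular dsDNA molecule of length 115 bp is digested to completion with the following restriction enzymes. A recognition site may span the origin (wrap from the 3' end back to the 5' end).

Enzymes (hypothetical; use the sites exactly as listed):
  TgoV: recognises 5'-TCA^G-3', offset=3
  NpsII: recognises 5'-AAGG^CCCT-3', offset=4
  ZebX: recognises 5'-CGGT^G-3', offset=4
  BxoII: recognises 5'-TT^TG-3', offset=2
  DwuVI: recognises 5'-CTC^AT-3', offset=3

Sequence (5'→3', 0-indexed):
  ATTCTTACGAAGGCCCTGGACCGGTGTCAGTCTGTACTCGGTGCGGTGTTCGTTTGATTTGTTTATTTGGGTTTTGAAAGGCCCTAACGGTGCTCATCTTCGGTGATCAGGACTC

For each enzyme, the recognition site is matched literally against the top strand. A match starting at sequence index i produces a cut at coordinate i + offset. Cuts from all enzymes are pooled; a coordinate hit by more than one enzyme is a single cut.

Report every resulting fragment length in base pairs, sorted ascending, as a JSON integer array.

Scan for sites:
  TgoV TCAG/3: at [26, 106] ⇒ [29, 109]
  NpsII AAGGCCCT/4: at [9, 77] ⇒ [13, 81]
  ZebX CGGTG/4: at [21, 38, 43, 87, 100] ⇒ [25, 42, 47, 91, 104]
  BxoII TTTG/2: at [52, 57, 65, 72] ⇒ [54, 59, 67, 74]
  DwuVI CTCAT/3: at [92, 112] ⇒ [0, 95]

Pooled cuts: [0, 13, 25, 29, 42, 47, 54, 59, 67, 74, 81, 91, 95, 104, 109]

Fragments:
  0→13: 13 bp
  13→25: 12 bp
  25→29: 4 bp
  29→42: 13 bp
  42→47: 5 bp
  47→54: 7 bp
  54→59: 5 bp
  59→67: 8 bp
  67→74: 7 bp
  74→81: 7 bp
  81→91: 10 bp
  91→95: 4 bp
  95→104: 9 bp
  104→109: 5 bp
  109→0 (wrap): 115-109+0 = 6 bp

[4,4,5,5,5,6,7,7,7,8,9,10,12,13,13]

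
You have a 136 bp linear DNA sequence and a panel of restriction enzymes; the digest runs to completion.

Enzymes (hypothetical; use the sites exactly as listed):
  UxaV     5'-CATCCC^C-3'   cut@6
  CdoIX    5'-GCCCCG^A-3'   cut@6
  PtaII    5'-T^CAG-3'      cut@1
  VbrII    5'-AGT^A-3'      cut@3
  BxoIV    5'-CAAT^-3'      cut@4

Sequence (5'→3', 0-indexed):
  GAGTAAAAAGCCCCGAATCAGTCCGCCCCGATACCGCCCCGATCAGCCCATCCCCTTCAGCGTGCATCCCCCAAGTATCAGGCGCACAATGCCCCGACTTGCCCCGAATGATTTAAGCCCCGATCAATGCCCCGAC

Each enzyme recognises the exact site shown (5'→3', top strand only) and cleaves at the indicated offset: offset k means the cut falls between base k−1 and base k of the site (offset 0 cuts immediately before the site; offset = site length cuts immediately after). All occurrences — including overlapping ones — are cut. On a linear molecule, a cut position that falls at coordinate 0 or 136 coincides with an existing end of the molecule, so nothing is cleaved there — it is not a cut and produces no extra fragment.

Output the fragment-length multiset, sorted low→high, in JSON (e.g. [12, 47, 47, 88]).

[2,2,2,3,3,4,6,6,6,6,10,11,11,11,12,12,13,16]

Per-enzyme occurrences:
  UxaV CATCCCC/6: at [48, 64] ⇒ [54, 70]
  CdoIX GCCCCGA/6: at [9, 24, 35, 90, 100, 116, 128] ⇒ [15, 30, 41, 96, 106, 122, 134]
  PtaII TCAG/1: at [17, 42, 56, 77] ⇒ [18, 43, 57, 78]
  VbrII AGTA/3: at [1, 73] ⇒ [4, 76]
  BxoIV CAAT/4: at [86, 124] ⇒ [90, 128]

All cut coordinates (distinct, sorted): [4, 15, 18, 30, 41, 43, 54, 57, 70, 76, 78, 90, 96, 106, 122, 128, 134]

Fragment lengths:
  [0,4): 4 bp
  [4,15): 11 bp
  [15,18): 3 bp
  [18,30): 12 bp
  [30,41): 11 bp
  [41,43): 2 bp
  [43,54): 11 bp
  [54,57): 3 bp
  [57,70): 13 bp
  [70,76): 6 bp
  [76,78): 2 bp
  [78,90): 12 bp
  [90,96): 6 bp
  [96,106): 10 bp
  [106,122): 16 bp
  [122,128): 6 bp
  [128,134): 6 bp
  [134,136): 2 bp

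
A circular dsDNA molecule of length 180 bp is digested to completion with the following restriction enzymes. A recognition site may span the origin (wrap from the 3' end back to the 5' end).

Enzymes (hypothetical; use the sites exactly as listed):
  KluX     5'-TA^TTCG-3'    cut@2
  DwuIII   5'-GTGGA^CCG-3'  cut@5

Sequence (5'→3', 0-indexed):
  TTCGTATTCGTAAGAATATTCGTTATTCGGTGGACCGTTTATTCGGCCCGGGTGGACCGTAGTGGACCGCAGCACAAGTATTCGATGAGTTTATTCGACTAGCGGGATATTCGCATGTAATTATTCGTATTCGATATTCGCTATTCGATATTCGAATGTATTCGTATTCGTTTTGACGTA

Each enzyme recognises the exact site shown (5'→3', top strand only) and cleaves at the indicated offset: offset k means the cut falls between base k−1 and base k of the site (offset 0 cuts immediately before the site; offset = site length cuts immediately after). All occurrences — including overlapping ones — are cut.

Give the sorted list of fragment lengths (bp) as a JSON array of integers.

Scan for sites:
  KluX TATTCG/2: at [4, 16, 23, 39, 78, 91, 107, 121, 127, 134, 141, 148, 158, 164, 178] ⇒ [0, 6, 18, 25, 41, 80, 93, 109, 123, 129, 136, 143, 150, 160, 166]
  DwuIII GTGGACCG/5: at [29, 51, 61] ⇒ [34, 56, 66]

Pooled cuts: [0, 6, 18, 25, 34, 41, 56, 66, 80, 93, 109, 123, 129, 136, 143, 150, 160, 166]

Fragment lengths:
  0→6: 6 bp
  6→18: 12 bp
  18→25: 7 bp
  25→34: 9 bp
  34→41: 7 bp
  41→56: 15 bp
  56→66: 10 bp
  66→80: 14 bp
  80→93: 13 bp
  93→109: 16 bp
  109→123: 14 bp
  123→129: 6 bp
  129→136: 7 bp
  136→143: 7 bp
  143→150: 7 bp
  150→160: 10 bp
  160→166: 6 bp
  166→0 (wrap): 180-166+0 = 14 bp

[6,6,6,7,7,7,7,7,9,10,10,12,13,14,14,14,15,16]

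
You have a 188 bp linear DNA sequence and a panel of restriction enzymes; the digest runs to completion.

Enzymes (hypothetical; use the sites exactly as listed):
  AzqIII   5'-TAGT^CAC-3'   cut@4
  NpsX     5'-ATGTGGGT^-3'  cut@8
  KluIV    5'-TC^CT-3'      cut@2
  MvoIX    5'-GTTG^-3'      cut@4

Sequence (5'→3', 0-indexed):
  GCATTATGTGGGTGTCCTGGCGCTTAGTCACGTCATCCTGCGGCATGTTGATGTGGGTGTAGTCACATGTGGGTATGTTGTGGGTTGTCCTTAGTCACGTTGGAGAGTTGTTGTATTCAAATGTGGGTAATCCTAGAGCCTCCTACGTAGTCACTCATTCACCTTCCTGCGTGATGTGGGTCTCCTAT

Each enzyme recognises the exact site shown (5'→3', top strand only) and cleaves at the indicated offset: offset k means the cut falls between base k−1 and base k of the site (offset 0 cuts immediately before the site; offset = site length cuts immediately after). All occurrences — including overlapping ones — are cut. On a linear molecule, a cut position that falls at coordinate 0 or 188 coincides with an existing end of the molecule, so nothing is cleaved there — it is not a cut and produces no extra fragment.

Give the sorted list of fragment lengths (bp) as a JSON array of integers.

[2,3,3,3,4,4,5,6,6,7,7,8,8,9,9,10,11,12,13,13,15,15,15]

Scan for sites:
  AzqIII TAGTCAC/4: at [24, 59, 91, 147] ⇒ [28, 63, 95, 151]
  NpsX ATGTGGGT/8: at [5, 50, 66, 120, 173] ⇒ [13, 58, 74, 128, 181]
  KluIV TCCT/2: at [14, 35, 87, 130, 140, 164, 182] ⇒ [16, 37, 89, 132, 142, 166, 184]
  MvoIX GTTG/4: at [46, 76, 83, 98, 106, 109] ⇒ [50, 80, 87, 102, 110, 113]

Pooled cuts: [13, 16, 28, 37, 50, 58, 63, 74, 80, 87, 89, 95, 102, 110, 113, 128, 132, 142, 151, 166, 181, 184]

Fragments:
  [0,13): 13 bp
  [13,16): 3 bp
  [16,28): 12 bp
  [28,37): 9 bp
  [37,50): 13 bp
  [50,58): 8 bp
  [58,63): 5 bp
  [63,74): 11 bp
  [74,80): 6 bp
  [80,87): 7 bp
  [87,89): 2 bp
  [89,95): 6 bp
  [95,102): 7 bp
  [102,110): 8 bp
  [110,113): 3 bp
  [113,128): 15 bp
  [128,132): 4 bp
  [132,142): 10 bp
  [142,151): 9 bp
  [151,166): 15 bp
  [166,181): 15 bp
  [181,184): 3 bp
  [184,188): 4 bp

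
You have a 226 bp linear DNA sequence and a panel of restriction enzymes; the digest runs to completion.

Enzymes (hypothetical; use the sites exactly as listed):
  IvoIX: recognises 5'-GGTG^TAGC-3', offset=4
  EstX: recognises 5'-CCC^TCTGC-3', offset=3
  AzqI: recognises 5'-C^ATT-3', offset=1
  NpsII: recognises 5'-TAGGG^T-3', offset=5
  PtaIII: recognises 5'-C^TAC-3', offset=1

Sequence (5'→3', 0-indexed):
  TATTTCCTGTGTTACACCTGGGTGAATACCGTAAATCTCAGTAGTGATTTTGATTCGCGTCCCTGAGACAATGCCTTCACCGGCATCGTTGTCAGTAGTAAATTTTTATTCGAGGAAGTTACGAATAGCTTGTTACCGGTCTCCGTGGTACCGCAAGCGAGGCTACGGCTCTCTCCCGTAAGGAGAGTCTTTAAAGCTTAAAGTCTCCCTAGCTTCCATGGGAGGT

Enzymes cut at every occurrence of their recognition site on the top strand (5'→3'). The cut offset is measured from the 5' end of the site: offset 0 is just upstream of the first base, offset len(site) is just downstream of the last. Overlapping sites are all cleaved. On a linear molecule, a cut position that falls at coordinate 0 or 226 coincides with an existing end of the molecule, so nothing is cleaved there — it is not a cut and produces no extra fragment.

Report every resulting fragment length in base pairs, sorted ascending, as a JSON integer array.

Scan for sites:
  IvoIX (GGTGTAGC, off=4): no sites
  EstX (CCCTCTGC, off=3): no sites
  AzqI (CATT, off=1): no sites
  NpsII (TAGGGT, off=5): no sites
  PtaIII (CTAC, off=1): starts [162] → cuts [163]

Pooled cuts: [163]

Fragments:
  [0,163): 163 bp
  [163,226): 63 bp

[63,163]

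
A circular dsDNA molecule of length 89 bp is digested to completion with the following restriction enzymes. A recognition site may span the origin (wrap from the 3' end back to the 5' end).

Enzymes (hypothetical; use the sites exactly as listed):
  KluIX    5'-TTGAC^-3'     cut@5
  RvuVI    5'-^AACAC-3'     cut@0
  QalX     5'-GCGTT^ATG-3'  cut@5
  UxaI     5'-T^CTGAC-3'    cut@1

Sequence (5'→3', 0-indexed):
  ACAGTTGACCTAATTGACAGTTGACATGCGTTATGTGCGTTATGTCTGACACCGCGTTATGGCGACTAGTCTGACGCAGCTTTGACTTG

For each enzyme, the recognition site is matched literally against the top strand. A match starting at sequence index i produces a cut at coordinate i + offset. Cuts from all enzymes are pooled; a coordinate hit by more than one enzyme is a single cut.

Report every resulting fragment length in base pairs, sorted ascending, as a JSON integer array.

Per-enzyme occurrences:
  KluIX (TTGAC, off=5): starts [4, 13, 20, 81, 86] → cuts [2, 9, 18, 25, 86]
  RvuVI (AACAC, off=0): no sites
  QalX (GCGTTATG, off=5): starts [27, 36, 53] → cuts [32, 41, 58]
  UxaI (TCTGAC, off=1): starts [44, 69] → cuts [45, 70]

Pooled cuts: [2, 9, 18, 25, 32, 41, 45, 58, 70, 86]

Fragments:
  2→9: 7 bp
  9→18: 9 bp
  18→25: 7 bp
  25→32: 7 bp
  32→41: 9 bp
  41→45: 4 bp
  45→58: 13 bp
  58→70: 12 bp
  70→86: 16 bp
  86→2 (wrap): 89-86+2 = 5 bp

[4,5,7,7,7,9,9,12,13,16]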